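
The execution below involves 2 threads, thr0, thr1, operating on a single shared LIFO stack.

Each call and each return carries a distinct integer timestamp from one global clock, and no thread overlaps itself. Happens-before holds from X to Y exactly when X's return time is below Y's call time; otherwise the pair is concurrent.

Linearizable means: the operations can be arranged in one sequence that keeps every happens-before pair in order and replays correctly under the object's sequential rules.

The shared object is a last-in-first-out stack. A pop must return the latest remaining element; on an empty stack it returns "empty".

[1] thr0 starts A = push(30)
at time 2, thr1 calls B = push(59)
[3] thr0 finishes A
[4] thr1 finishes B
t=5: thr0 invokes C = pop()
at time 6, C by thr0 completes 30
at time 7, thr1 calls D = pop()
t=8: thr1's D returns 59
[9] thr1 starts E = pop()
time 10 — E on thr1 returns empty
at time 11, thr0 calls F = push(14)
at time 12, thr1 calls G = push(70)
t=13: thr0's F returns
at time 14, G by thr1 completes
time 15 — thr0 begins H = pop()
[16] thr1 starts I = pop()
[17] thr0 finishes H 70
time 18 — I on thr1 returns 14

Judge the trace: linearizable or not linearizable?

linearizable

witness order: B, A, C, D, E, F, G, H, I
1. B push(59), leaving stack <59>
2. A push(30), leaving stack <59,30>
3. C pop() → 30, leaving stack <59>
4. D pop() → 59, leaving stack <>
5. E pop() → empty, leaving stack <>
6. F push(14), leaving stack <14>
7. G push(70), leaving stack <14,70>
8. H pop() → 70, leaving stack <14>
9. I pop() → 14, leaving stack <>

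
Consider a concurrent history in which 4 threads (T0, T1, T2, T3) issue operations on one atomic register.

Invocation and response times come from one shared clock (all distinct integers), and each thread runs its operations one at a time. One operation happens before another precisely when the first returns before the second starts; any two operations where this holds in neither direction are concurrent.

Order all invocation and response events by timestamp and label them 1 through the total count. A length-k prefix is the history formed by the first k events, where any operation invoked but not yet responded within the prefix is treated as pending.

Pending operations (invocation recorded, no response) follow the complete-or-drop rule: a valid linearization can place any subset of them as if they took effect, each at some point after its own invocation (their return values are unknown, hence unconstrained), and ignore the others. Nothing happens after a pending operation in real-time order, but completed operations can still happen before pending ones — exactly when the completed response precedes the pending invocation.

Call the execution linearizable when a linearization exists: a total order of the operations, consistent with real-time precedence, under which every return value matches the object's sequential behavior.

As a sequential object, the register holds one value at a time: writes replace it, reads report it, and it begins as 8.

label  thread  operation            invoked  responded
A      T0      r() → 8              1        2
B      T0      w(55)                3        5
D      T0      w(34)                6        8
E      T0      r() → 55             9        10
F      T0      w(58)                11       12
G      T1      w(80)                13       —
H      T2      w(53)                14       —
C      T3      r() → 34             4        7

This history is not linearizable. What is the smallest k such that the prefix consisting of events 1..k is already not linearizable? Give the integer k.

events 1..9 are linearizable, e.g. via A, B, D, C:
1. A r() → 8, leaving value 8
2. B w(55), leaving value 55
3. D w(34), leaving value 34
4. C r() → 34, leaving value 34
include event 10 — E responding at 10 — and every candidate order breaks
e.g. A, B, C, D, E: illegal at step 3, since C r() → 34 cannot apply there
e.g. A, B, D, C, E: illegal at step 5, since E r() → 55 cannot apply there

10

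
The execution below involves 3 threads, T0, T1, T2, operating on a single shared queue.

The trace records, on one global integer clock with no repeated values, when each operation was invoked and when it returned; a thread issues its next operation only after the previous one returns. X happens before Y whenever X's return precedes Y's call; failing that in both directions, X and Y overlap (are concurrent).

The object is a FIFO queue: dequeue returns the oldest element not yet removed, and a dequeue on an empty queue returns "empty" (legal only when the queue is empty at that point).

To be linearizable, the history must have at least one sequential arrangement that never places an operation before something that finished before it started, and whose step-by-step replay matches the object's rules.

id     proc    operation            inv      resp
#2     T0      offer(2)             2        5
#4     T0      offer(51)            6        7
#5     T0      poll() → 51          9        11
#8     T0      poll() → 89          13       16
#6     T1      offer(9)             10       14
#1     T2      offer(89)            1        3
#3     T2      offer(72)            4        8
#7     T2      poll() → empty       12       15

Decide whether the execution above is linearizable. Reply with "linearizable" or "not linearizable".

events 1..10 are fine; event 11 — the response of #5 at time 11 — makes the prefix non-linearizable
5 completed operations, 5 real-time-consistent orders — every queue replay fails
including or dropping the 1 pending operation (#6) in any combination fails
take #1, #2, #3, #4, #5 (pending dropped): step 5 already fails, because #5 poll() → 51 cannot occur there
take #1, #2, #4, #3, #5 (pending dropped): step 5 already fails, because #5 poll() → 51 cannot occur there

not linearizable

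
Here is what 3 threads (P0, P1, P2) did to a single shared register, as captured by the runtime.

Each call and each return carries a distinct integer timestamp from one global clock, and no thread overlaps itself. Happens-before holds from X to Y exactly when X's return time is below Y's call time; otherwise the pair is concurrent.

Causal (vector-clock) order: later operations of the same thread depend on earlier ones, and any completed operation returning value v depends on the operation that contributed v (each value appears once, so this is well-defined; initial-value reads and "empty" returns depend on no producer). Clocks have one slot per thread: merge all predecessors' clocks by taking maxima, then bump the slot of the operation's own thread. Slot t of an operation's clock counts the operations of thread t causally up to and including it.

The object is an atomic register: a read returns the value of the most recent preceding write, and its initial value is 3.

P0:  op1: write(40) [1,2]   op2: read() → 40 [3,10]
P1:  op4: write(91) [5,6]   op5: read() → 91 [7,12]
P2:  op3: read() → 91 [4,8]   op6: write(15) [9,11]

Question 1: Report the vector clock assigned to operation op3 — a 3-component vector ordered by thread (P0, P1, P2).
(0, 1, 1)

no predecessors for op4 (invoked 5): P1 increments from zero → (0, 1, 0)
no predecessors for op1 (invoked 1): P0 increments from zero → (1, 0, 0)
invoked at 4, op3 merges VC(op4)=(0, 1, 0) and bumps P2's slot → (0, 1, 1)
invoked at 7, op5 merges VC(op4)=(0, 1, 0) and bumps P1's slot → (0, 2, 0)
invoked at 3, op2 merges VC(op1)=(1, 0, 0) and bumps P0's slot → (2, 0, 0)
invoked at 9, op6 merges VC(op3)=(0, 1, 1) and bumps P2's slot → (0, 1, 2)
target: VC(op3) = (0, 1, 1)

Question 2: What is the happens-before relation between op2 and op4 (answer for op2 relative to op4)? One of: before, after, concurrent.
concurrent

op2 spans [3,10], op4 spans [5,6]
the intervals overlap in both directions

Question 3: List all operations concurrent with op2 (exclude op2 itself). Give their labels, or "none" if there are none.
op3, op4, op5, op6

op2 runs from 3 to 10; window-overlapping ops are concurrent
op1 [1,2]: before
op3 [4,8]: concurrent
op4 [5,6]: concurrent
op5 [7,12]: concurrent
op6 [9,11]: concurrent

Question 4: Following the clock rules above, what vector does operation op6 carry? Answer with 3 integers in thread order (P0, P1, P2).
(0, 1, 2)

invoked at 5, op4 has no predecessors; its own P1 bump gives (0, 1, 0)
invoked at 1, op1 has no predecessors; its own P0 bump gives (1, 0, 0)
merge at op3 (invoked 4): VC(op4)=(0, 1, 0), own-thread bump on P2 → (0, 1, 1)
merge at op5 (invoked 7): VC(op4)=(0, 1, 0), own-thread bump on P1 → (0, 2, 0)
merge at op2 (invoked 3): VC(op1)=(1, 0, 0), own-thread bump on P0 → (2, 0, 0)
merge at op6 (invoked 9): VC(op3)=(0, 1, 1), own-thread bump on P2 → (0, 1, 2)
target: VC(op6) = (0, 1, 2)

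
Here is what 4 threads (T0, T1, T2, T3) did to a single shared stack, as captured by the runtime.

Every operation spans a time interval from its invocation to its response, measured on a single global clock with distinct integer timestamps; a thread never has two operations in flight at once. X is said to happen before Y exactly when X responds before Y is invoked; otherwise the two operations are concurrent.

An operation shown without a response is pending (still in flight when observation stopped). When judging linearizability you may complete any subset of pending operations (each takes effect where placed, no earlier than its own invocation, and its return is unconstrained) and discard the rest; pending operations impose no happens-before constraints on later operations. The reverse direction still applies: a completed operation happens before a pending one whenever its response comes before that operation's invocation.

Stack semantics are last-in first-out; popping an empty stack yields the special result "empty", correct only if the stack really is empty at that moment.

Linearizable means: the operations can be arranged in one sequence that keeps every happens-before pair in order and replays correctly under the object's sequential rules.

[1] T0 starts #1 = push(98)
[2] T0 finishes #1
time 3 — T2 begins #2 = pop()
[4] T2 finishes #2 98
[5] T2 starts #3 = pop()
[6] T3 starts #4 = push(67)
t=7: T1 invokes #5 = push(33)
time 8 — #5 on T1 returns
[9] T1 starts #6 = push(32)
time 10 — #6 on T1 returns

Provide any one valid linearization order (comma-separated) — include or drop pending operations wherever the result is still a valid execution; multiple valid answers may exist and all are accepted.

1. #1 push(98), leaving stack <98>
2. #2 pop() → 98, leaving stack <>
3. #3 pop() (pending, included), leaving stack <>
4. #4 push(67) (pending, included), leaving stack <67>
5. #5 push(33), leaving stack <67,33>
6. #6 push(32), leaving stack <67,33,32>

#1, #2, #3, #4, #5, #6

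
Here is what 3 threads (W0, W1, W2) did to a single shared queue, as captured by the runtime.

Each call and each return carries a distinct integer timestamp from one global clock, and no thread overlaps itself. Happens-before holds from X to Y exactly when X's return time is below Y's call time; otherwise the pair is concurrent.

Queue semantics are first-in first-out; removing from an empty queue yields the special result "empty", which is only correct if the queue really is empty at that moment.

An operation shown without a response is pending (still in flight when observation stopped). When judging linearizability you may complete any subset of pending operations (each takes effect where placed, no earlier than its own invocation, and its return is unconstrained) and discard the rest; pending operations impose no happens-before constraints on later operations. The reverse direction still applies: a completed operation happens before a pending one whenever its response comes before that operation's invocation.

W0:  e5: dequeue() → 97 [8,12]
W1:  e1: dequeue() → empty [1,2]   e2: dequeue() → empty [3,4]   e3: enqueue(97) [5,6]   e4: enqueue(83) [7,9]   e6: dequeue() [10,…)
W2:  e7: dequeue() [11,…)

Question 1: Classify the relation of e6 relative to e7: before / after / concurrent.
e6 spans [10,…), e7 spans [11,…)
the intervals overlap in both directions

concurrent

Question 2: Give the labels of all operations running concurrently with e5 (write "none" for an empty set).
concurrent with e5 ([8,12]): every op whose interval crosses 8..12
e1 [1,2]: before
e2 [3,4]: before
e3 [5,6]: before
e4 [7,9]: concurrent
e6 [10,…): concurrent
e7 [11,…): concurrent

e4, e6, e7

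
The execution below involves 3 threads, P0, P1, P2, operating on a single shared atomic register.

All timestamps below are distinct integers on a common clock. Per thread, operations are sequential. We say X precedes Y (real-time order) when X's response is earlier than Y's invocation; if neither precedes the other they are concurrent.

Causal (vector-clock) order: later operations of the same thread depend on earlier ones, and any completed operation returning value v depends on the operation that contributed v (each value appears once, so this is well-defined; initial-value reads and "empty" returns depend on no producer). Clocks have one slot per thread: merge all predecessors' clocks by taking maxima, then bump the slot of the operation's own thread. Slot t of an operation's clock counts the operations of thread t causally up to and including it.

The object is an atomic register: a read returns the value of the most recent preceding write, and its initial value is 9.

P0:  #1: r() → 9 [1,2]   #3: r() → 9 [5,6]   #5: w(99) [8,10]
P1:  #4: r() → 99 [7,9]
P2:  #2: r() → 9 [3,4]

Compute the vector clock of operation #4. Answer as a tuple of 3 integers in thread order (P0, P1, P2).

invoked at 3, #2 has no predecessors; its own P2 bump gives (0, 0, 1)
invoked at 1, #1 has no predecessors; its own P0 bump gives (1, 0, 0)
invoked at 5, #3 merges VC(#1)=(1, 0, 0) and bumps P0's slot → (2, 0, 0)
invoked at 8, #5 merges VC(#3)=(2, 0, 0) and bumps P0's slot → (3, 0, 0)
invoked at 7, #4 merges VC(#5)=(3, 0, 0) and bumps P1's slot → (3, 1, 0)
target: VC(#4) = (3, 1, 0)

(3, 1, 0)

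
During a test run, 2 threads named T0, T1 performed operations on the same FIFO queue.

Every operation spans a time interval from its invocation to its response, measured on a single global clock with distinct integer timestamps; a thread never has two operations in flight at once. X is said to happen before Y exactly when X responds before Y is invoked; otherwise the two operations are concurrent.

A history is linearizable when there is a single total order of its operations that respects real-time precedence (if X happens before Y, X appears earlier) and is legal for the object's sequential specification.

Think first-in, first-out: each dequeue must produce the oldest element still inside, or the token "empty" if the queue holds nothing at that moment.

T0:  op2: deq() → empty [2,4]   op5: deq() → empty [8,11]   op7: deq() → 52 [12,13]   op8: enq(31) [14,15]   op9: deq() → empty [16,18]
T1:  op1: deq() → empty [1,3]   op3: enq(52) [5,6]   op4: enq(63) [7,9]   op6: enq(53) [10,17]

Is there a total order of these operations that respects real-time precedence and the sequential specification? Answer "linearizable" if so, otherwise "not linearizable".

events 1..10 are fine; event 11 — the response of op5 at time 11 — makes the prefix non-linearizable
checked exhaustively: 4 real-time-consistent orders of 5 completed operations, zero legal FIFO queue replays
no completion choice of the 1 pending operation (op6) rescues it — every subset was tried
take op1, op2, op3, op4, op5 (pending dropped): step 5 already fails, because op5 deq() → empty cannot occur there
take op1, op2, op3, op5, op4 (pending dropped): step 4 already fails, because op5 deq() → empty cannot occur there

not linearizable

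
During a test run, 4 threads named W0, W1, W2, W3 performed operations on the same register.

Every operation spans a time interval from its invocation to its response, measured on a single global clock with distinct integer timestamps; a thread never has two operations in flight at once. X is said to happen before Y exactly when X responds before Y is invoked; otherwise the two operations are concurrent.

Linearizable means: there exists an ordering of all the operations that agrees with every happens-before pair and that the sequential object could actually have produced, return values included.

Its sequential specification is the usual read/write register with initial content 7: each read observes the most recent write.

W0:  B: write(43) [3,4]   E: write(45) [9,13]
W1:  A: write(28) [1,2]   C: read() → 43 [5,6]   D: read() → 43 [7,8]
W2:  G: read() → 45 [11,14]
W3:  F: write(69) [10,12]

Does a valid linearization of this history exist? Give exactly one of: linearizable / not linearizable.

one valid linearization: A, B, C, D, E, G, F
after step 1 (A write(28)): value 28
after step 2 (B write(43)): value 43
after step 3 (C read() → 43): value 43
after step 4 (D read() → 43): value 43
after step 5 (E write(45)): value 45
after step 6 (G read() → 45): value 45
after step 7 (F write(69)): value 69

linearizable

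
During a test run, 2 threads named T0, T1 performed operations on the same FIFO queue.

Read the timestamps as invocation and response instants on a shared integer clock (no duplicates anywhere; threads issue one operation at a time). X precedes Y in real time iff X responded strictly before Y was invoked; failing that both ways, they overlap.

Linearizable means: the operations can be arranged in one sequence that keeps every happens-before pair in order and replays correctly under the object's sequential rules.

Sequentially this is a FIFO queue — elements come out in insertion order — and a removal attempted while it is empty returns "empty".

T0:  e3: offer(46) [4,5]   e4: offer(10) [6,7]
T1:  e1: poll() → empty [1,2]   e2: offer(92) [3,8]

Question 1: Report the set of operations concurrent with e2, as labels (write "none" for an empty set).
Answer: e3, e4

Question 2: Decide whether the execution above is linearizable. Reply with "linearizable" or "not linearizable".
one valid linearization: e1, e2, e3, e4
after step 1 (e1 poll() → empty): queue <>
after step 2 (e2 offer(92)): queue <92>
after step 3 (e3 offer(46)): queue <92,46>
after step 4 (e4 offer(10)): queue <92,46,10>

linearizable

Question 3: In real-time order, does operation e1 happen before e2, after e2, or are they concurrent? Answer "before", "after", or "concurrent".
Answer: before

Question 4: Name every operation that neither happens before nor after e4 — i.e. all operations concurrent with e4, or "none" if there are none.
Answer: e2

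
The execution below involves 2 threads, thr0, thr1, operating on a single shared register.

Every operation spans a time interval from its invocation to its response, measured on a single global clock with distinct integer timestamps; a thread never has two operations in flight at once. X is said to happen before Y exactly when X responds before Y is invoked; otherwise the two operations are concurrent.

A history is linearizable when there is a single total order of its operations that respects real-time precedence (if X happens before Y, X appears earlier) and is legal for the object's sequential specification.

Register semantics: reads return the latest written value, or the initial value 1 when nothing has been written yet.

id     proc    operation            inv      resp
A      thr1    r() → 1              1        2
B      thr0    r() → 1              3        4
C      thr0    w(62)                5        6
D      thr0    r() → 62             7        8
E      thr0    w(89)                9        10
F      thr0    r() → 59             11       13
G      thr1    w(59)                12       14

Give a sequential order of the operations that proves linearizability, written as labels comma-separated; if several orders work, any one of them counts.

A, B, C, D, E, G, F

after step 1 (A r() → 1): value 1
after step 2 (B r() → 1): value 1
after step 3 (C w(62)): value 62
after step 4 (D r() → 62): value 62
after step 5 (E w(89)): value 89
after step 6 (G w(59)): value 59
after step 7 (F r() → 59): value 59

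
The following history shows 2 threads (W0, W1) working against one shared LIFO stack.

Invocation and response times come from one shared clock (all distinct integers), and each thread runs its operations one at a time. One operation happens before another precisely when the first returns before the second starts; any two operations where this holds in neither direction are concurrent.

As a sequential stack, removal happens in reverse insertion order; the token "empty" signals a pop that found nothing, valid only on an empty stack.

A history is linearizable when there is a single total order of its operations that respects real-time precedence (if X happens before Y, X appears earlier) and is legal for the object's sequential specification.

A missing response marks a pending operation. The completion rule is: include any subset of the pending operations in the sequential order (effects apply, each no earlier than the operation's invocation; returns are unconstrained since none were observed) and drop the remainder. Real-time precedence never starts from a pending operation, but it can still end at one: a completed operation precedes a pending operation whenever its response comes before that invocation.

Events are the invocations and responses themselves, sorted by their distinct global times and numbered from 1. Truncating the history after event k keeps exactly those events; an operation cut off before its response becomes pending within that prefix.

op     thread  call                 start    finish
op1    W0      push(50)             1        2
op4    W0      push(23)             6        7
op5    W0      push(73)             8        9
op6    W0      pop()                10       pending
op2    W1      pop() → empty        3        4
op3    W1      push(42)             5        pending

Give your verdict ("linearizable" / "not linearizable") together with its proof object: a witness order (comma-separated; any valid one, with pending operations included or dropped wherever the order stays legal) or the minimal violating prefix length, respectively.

cut after 3 events: linearizable; cut after 4 events (op2 responds, time 4): not linearizable
the sole real-time-consistent order of 2 completed operations fails the LIFO stack replay
one such order, op1, op2, breaks at step 2 where op2 pop() → empty is illegal

not linearizable — minimal violating prefix: 4 events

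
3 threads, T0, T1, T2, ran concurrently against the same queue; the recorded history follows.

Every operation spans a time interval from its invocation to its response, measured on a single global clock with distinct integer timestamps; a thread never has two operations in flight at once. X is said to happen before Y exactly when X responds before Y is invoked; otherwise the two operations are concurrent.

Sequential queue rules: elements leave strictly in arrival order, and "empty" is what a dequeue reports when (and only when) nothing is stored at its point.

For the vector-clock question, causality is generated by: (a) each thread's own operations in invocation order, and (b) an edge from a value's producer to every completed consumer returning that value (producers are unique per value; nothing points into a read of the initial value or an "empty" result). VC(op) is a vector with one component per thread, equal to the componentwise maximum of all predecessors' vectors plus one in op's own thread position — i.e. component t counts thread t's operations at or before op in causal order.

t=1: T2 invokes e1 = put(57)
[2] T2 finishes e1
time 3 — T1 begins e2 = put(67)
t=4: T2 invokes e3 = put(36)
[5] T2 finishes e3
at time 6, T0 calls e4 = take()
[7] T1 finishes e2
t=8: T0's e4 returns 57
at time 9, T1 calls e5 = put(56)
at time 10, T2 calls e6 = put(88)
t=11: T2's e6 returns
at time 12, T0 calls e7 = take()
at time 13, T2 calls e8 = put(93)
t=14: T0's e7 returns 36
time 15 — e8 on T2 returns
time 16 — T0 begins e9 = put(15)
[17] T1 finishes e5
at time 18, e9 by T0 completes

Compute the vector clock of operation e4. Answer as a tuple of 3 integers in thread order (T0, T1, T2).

(1, 0, 1)

no predecessors for e1 (invoked 1): T2 increments from zero → (0, 0, 1)
no predecessors for e2 (invoked 3): T1 increments from zero → (0, 1, 0)
e3, invoked 4, takes VC(e1)=(0, 0, 1) under max, adds 1 for T2 → (0, 0, 2)
e5, invoked 9, takes VC(e2)=(0, 1, 0) under max, adds 1 for T1 → (0, 2, 0)
e4, invoked 6, takes VC(e1)=(0, 0, 1) under max, adds 1 for T0 → (1, 0, 1)
e6, invoked 10, takes VC(e3)=(0, 0, 2) under max, adds 1 for T2 → (0, 0, 3)
e8, invoked 13, takes VC(e6)=(0, 0, 3) under max, adds 1 for T2 → (0, 0, 4)
e7, invoked 12, takes VC(e3)=(0, 0, 2), VC(e4)=(1, 0, 1) under max, adds 1 for T0 → (2, 0, 2)
e9, invoked 16, takes VC(e7)=(2, 0, 2) under max, adds 1 for T0 → (3, 0, 2)
target: VC(e4) = (1, 0, 1)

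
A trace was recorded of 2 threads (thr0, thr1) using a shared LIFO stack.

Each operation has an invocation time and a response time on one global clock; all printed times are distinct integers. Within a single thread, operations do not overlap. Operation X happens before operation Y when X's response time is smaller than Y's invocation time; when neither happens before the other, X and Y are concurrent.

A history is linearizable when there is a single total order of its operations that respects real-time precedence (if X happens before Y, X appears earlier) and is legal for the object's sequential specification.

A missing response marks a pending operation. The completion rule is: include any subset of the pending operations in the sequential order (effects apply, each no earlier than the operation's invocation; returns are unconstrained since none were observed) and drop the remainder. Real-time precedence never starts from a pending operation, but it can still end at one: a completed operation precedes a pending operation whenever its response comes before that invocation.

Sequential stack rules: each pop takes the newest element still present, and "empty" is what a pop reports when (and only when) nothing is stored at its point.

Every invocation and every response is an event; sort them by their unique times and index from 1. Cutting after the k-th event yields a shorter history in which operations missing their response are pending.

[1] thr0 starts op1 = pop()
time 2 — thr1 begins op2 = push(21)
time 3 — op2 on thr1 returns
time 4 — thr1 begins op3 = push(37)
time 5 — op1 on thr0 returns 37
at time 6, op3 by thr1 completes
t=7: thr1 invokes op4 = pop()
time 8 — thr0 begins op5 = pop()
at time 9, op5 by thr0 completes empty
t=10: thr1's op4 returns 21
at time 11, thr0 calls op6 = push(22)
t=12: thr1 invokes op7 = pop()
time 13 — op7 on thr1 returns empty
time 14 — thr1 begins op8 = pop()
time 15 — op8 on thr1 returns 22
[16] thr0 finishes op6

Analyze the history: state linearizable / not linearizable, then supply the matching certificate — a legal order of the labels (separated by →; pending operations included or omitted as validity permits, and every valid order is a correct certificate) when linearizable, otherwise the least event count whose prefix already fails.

1. op2 push(21), leaving stack <21>
2. op3 push(37), leaving stack <21,37>
3. op1 pop() → 37, leaving stack <21>
4. op4 pop() → 21, leaving stack <>
5. op5 pop() → empty, leaving stack <>
6. op7 pop() → empty, leaving stack <>
7. op6 push(22), leaving stack <22>
8. op8 pop() → 22, leaving stack <>

linearizable — witness: op2 → op3 → op1 → op4 → op5 → op7 → op6 → op8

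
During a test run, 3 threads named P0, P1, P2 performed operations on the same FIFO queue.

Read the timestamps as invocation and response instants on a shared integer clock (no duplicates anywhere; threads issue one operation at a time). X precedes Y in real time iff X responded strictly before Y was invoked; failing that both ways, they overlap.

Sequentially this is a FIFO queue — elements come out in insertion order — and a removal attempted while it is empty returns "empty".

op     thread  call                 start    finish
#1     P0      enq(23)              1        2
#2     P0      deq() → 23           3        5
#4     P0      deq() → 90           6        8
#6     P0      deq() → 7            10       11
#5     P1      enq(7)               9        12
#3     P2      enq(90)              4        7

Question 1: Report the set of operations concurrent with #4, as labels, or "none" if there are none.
#4 spans [6,8]; an op avoiding the whole window 6..8 is ordered, any other is concurrent
#1 [1,2]: before
#2 [3,5]: before
#3 [4,7]: concurrent
#5 [9,12]: after
#6 [10,11]: after

#3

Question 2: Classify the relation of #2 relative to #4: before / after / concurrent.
#2 spans [3,5], #4 spans [6,8]
resp(#2)=5 < inv(#4)=6

before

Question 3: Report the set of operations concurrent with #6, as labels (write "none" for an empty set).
concurrent with #6 ([10,11]): every op whose interval crosses 10..11
#1 [1,2]: before
#2 [3,5]: before
#3 [4,7]: before
#4 [6,8]: before
#5 [9,12]: concurrent

#5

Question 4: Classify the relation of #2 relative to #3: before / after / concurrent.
#2 spans [3,5], #3 spans [4,7]
the intervals overlap in both directions

concurrent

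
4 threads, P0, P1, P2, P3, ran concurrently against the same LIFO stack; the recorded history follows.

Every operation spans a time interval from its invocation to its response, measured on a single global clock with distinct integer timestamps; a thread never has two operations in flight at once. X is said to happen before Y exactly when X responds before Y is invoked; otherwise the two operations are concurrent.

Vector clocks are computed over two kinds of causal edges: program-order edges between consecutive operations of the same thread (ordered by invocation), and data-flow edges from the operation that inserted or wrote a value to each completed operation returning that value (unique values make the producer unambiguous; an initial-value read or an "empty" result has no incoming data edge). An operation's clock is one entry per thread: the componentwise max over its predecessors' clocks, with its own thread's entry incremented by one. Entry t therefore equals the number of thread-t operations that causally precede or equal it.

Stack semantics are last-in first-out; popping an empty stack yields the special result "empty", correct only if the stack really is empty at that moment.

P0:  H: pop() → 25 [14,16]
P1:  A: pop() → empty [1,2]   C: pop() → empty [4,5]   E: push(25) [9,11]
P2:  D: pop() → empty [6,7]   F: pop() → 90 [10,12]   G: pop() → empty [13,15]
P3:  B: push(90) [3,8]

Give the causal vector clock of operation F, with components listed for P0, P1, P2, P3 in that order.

VC(B, invoked at 3): no causal predecessors; +1 on P3 → (0, 0, 0, 1)
VC(D, invoked at 6): no causal predecessors; +1 on P2 → (0, 0, 1, 0)
VC(A, invoked at 1): no causal predecessors; +1 on P1 → (0, 1, 0, 0)
invoked at 4, C merges VC(A)=(0, 1, 0, 0) and bumps P1's slot → (0, 2, 0, 0)
invoked at 10, F merges VC(B)=(0, 0, 0, 1), VC(D)=(0, 0, 1, 0) and bumps P2's slot → (0, 0, 2, 1)
invoked at 9, E merges VC(C)=(0, 2, 0, 0) and bumps P1's slot → (0, 3, 0, 0)
invoked at 13, G merges VC(F)=(0, 0, 2, 1) and bumps P2's slot → (0, 0, 3, 1)
invoked at 14, H merges VC(E)=(0, 3, 0, 0) and bumps P0's slot → (1, 3, 0, 0)
target: VC(F) = (0, 0, 2, 1)

(0, 0, 2, 1)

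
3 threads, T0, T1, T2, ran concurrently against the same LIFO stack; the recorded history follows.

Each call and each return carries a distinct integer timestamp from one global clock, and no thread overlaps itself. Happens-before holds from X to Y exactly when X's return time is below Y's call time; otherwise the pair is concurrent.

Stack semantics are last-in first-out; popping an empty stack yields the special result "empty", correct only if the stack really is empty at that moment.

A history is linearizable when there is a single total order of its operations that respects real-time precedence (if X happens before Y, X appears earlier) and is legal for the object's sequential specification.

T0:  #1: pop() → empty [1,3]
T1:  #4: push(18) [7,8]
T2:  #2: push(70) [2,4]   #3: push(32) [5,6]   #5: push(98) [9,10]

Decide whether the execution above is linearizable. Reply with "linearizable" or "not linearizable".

linearizable

one valid linearization: #1, #2, #3, #4, #5
after step 1 (#1 pop() → empty): stack <>
after step 2 (#2 push(70)): stack <70>
after step 3 (#3 push(32)): stack <70,32>
after step 4 (#4 push(18)): stack <70,32,18>
after step 5 (#5 push(98)): stack <70,32,18,98>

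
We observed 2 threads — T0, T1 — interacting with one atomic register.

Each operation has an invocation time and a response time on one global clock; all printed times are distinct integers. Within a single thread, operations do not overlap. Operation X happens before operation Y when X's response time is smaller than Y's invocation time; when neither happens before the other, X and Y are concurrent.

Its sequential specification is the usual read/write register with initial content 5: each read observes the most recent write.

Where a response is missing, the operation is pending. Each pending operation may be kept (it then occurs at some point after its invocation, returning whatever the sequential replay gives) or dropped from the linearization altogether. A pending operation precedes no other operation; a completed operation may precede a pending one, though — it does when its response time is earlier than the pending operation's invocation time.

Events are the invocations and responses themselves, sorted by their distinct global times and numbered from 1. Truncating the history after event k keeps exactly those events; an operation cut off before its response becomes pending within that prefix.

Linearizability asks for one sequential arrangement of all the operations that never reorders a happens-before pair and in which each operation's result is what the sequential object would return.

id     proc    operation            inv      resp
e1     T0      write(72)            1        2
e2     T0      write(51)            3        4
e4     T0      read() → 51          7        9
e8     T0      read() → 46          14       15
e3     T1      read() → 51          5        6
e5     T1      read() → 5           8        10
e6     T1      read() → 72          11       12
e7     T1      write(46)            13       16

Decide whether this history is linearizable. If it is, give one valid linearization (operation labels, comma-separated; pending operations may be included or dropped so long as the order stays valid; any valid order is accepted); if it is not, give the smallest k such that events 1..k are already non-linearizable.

already the first 10 events (up to e5's response at time 10) admit no linearization; the first 9 still do
5 completed operations, 2 real-time-consistent orders — every atomic register replay fails
e.g. e1, e2, e3, e4, e5: illegal at step 5, since e5 read() → 5 cannot apply there
e.g. e1, e2, e3, e5, e4: illegal at step 4, since e5 read() → 5 cannot apply there

not linearizable — minimal violating prefix: 10 events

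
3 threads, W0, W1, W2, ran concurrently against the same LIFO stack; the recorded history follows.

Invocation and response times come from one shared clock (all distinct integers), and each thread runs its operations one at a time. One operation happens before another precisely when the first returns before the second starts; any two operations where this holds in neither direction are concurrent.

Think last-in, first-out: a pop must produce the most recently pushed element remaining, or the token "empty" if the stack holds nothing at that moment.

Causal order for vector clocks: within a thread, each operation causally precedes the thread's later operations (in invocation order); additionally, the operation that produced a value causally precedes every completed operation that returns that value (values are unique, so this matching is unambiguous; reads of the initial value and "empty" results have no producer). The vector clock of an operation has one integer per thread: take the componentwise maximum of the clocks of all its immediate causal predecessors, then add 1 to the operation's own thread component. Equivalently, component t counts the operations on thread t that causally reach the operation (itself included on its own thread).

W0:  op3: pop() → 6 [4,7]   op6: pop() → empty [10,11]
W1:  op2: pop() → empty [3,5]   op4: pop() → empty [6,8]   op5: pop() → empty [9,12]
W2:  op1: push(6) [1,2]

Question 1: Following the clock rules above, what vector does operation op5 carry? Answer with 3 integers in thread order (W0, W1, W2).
Answer: (0, 3, 0)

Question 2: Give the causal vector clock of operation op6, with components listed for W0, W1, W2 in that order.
Answer: (2, 0, 1)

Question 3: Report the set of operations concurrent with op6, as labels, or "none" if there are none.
Answer: op5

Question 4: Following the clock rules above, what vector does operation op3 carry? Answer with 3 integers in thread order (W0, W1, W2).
Answer: (1, 0, 1)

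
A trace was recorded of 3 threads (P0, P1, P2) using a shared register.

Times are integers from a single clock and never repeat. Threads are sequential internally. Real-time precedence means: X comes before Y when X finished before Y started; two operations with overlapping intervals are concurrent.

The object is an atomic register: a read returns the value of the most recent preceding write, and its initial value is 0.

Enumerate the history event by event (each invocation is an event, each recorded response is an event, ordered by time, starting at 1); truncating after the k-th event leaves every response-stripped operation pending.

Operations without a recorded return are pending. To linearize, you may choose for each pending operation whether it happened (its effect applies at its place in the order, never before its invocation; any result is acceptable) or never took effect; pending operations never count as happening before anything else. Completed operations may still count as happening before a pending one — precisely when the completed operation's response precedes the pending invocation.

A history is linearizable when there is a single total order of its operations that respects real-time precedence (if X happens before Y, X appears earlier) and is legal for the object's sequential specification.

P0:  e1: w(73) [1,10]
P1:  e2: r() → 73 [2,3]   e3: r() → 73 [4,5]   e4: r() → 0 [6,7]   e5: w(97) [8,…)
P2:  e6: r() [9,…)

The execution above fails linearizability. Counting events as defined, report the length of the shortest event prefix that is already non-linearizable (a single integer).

7

events 1..6 are linearizable, e.g. via e1, e2, e3:
1. e1 w(73) (pending, included), leaving value 73
2. e2 r() → 73, leaving value 73
3. e3 r() → 73, leaving value 73
at event 7 (e4's time-7 response) nothing linearizes any more
no escape via the 1 pending operation (e1): every completion choice fails
for example e2, e3, e4 (pending dropped) fails at step 1: e2 r() → 73 is not legal there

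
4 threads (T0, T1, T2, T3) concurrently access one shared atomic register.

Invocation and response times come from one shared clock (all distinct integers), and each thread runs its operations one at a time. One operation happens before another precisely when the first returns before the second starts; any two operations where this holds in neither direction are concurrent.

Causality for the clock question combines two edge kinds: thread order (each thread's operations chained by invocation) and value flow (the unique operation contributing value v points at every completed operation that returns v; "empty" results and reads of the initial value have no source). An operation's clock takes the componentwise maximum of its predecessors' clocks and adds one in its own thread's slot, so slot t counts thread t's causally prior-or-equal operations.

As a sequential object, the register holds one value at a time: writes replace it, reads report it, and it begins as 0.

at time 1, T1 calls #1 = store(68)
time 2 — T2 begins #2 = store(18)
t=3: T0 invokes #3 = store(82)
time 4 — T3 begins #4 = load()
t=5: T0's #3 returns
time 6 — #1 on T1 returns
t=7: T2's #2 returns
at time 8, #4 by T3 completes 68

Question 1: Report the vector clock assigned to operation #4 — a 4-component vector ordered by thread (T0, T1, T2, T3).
Answer: (0, 1, 0, 1)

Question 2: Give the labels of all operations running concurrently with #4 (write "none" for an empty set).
Answer: #1, #2, #3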